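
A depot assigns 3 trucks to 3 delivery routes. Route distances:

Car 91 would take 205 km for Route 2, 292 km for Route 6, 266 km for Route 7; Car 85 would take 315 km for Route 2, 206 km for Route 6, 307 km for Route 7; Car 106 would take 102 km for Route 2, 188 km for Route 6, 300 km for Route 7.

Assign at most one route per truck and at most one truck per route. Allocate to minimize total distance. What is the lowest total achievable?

Optimal: Car 91→Route 7 (266 km), Car 85→Route 6 (206 km), Car 106→Route 2 (102 km) — total 266+206+102 = 574 km.
Row-greedy (each truck in turn takes its cheapest remaining route) gives 711 km, worse by 137.
Next-best assignment: Car 91→Route 2, Car 85→Route 7, Car 106→Route 6 = 700 km.
Swapping Car 85↔Car 91 (Car 85→Route 7 307 km, Car 91→Route 6 292 km) adds 127.

Min total: 574 km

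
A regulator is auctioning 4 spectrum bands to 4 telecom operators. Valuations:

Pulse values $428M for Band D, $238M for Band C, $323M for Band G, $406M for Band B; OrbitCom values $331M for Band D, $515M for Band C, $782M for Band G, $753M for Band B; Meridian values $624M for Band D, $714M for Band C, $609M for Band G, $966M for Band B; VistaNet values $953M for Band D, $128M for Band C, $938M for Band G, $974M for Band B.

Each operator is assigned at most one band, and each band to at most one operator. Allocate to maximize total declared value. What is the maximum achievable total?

Maximum total: $2939M

Optimal: Pulse→Band C ($238M), OrbitCom→Band G ($782M), Meridian→Band B ($966M), VistaNet→Band D ($953M) — total 238+782+966+953 = $2939M.
Next-best assignment: Pulse→Band D, OrbitCom→Band G, Meridian→Band C, VistaNet→Band B = $2898M.
Checked against all permutations: $2939M is optimal.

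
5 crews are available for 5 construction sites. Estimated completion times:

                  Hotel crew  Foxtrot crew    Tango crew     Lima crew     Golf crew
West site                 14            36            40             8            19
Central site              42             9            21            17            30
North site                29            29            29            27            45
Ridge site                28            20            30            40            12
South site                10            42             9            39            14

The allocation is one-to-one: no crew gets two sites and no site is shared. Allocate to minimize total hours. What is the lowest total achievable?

Minimum total: 67 hours

Optimal: Hotel crew→North site (29 hours), Foxtrot crew→Central site (9 hours), Tango crew→South site (9 hours), Lima crew→West site (8 hours), Golf crew→Ridge site (12 hours) — total 29+9+9+8+12 = 67 hours.
Row-greedy (each crew in turn takes its cheapest remaining site) gives 68 hours, worse by 1.
Next-best assignment: Hotel crew→South site, Foxtrot crew→Central site, Tango crew→North site, Lima crew→West site, Golf crew→Ridge site = 68 hours.
Checked against all permutations: 67 hours is optimal.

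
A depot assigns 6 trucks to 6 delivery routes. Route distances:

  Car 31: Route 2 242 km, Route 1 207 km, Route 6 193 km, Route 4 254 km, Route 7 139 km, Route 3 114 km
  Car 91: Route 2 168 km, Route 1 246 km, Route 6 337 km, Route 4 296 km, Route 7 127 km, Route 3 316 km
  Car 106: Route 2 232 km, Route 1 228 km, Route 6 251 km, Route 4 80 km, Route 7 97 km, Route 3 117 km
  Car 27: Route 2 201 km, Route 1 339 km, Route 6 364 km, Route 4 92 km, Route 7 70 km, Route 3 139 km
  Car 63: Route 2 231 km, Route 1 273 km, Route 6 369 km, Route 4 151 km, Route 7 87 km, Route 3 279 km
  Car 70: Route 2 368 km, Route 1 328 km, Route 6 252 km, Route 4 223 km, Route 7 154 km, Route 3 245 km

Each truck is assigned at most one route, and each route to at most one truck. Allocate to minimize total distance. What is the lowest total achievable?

Min total: 923 km

Optimal: Car 31→Route 1 (207 km), Car 91→Route 2 (168 km), Car 106→Route 3 (117 km), Car 27→Route 4 (92 km), Car 63→Route 7 (87 km), Car 70→Route 6 (252 km) — total 207+168+117+92+87+252 = 923 km.
Column-greedy (each route in turn goes to its cheapest remaining truck) gives 1050 km, worse by 127.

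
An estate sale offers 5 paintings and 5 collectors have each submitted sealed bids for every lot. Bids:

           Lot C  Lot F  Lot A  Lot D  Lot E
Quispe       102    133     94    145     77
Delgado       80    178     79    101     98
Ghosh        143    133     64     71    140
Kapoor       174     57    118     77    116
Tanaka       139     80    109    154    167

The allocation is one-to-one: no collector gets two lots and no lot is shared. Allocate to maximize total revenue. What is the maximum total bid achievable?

Max total: $751

Optimal: Quispe→Lot D ($145), Delgado→Lot F ($178), Ghosh→Lot C ($143), Kapoor→Lot A ($118), Tanaka→Lot E ($167) — total 145+178+143+118+167 = $751.
Next-best assignment: Quispe→Lot D, Delgado→Lot F, Ghosh→Lot E, Kapoor→Lot C, Tanaka→Lot A = $746.
Swapping Kapoor↔Tanaka (Kapoor→Lot E $116, Tanaka→Lot A $109) loses 60.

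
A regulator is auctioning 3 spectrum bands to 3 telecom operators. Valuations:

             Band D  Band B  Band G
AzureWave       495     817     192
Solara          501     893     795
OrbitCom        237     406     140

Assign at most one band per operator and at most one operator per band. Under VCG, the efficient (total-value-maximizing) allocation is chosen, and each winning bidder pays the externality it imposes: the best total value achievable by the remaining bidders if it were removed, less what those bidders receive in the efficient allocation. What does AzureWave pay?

AzureWave pays $169M.

Efficient allocation: AzureWave→Band B ($817M), Solara→Band G ($795M), OrbitCom→Band D ($237M); total welfare W = $1849M.
AzureWave receives Band B at value $817M, so the others get W − 817 = $1032M.
Without AzureWave: best allocation of the remaining 2 bidders over all 3 bands is Solara→Band G ($795M), OrbitCom→Band B ($406M), total $1201M.
VCG payment = (others' best without AzureWave) − (others' welfare with AzureWave) = 1201 − 1032 = $169M.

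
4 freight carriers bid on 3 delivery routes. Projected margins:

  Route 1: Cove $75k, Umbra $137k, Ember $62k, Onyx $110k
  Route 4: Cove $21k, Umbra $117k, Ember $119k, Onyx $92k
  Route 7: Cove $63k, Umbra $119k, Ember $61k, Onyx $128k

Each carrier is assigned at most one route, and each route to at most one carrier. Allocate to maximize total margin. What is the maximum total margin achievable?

Maximum total: $384k

Optimal: Umbra→Route 1 ($137k), Ember→Route 4 ($119k), Onyx→Route 7 ($128k) — total 137+119+128 = $384k.
Row-greedy (each carrier in turn takes its best remaining route) gives $313k, worse by 71.
Next-best assignment: Onyx→Route 1, Ember→Route 4, Umbra→Route 7 = $348k.
No other one-to-one assignment exceeds $384k.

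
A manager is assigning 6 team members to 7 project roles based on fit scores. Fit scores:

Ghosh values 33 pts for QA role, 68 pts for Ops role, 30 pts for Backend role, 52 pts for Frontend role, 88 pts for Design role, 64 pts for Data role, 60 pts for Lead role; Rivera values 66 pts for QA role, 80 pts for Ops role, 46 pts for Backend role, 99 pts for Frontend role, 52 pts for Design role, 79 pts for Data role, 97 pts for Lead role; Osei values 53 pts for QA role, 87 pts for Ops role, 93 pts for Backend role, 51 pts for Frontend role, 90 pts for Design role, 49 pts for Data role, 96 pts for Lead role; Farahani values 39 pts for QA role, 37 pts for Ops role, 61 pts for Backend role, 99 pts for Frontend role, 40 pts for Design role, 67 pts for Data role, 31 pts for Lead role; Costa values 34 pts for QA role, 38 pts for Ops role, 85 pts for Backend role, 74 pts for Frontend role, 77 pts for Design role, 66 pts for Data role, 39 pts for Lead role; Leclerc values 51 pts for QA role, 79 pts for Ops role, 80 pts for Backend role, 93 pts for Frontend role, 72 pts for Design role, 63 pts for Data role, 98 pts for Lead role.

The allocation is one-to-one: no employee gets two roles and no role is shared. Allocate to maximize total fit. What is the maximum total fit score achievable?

Maximum total: 536 pts

This is a one-to-one assignment (maximum-weight bipartite matching).
Optimal: Ghosh→Design role (88 pts), Rivera→Data role (79 pts), Osei→Ops role (87 pts), Farahani→Frontend role (99 pts), Costa→Backend role (85 pts), Leclerc→Lead role (98 pts) — total 88+79+87+99+85+98 = 536 pts.
Row-greedy (each employee in turn takes its best remaining role) gives 514 pts, worse by 22.
No other one-to-one assignment exceeds 536 pts.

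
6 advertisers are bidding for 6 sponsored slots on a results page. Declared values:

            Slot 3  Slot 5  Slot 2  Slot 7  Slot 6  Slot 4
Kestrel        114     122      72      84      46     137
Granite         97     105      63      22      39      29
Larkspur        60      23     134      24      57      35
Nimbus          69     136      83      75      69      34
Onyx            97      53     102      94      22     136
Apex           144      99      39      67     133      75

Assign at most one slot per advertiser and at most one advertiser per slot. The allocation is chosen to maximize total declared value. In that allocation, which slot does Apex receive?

This is the linear assignment problem.
Optimal: Kestrel→Slot 4 ($137), Granite→Slot 3 ($97), Larkspur→Slot 2 ($134), Nimbus→Slot 5 ($136), Onyx→Slot 7 ($94), Apex→Slot 6 ($133) — total 137+97+134+136+94+133 = $731.
Row-greedy (each advertiser in turn takes its best remaining slot) gives $681, worse by 50.
Apex's own top slot is Slot 3 ($144), but forcing Apex→Slot 3 and reassigning the rest optimally gives only $684 — worse by 47.

Apex receives Slot 6.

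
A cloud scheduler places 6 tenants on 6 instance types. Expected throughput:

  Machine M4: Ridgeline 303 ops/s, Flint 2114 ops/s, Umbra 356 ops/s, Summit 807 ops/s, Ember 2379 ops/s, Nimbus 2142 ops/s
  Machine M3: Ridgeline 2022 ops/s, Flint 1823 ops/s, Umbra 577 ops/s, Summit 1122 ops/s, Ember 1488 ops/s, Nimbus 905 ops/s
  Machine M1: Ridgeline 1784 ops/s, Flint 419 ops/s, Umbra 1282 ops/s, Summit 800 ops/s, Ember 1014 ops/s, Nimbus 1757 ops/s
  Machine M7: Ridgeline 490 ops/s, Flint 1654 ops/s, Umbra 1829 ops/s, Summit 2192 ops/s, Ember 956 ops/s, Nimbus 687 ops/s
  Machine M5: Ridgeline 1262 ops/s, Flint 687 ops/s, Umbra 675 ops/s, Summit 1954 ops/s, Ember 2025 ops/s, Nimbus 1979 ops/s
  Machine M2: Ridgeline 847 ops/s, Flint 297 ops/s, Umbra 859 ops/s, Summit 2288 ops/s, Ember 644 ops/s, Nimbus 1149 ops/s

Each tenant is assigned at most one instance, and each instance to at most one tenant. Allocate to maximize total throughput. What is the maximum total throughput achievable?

Max total: 12082 ops/s

Optimal: Ridgeline→Machine M1 (1784 ops/s), Flint→Machine M3 (1823 ops/s), Umbra→Machine M7 (1829 ops/s), Summit→Machine M2 (2288 ops/s), Ember→Machine M4 (2379 ops/s), Nimbus→Machine M5 (1979 ops/s) — total 1784+1823+1829+2288+2379+1979 = 12082 ops/s.
Max-entry greedy (repeatedly take the single best remaining cell) gives 10916 ops/s, worse by 1166.
Next-best assignment: Ridgeline→Machine M3, Flint→Machine M4, Umbra→Machine M7, Summit→Machine M2, Ember→Machine M5, Nimbus→Machine M1 = 12035 ops/s.
Swapping Ridgeline↔Umbra (Ridgeline→Machine M7 490 ops/s, Umbra→Machine M1 1282 ops/s) loses 1841.
Checked against all permutations: 12082 ops/s is optimal.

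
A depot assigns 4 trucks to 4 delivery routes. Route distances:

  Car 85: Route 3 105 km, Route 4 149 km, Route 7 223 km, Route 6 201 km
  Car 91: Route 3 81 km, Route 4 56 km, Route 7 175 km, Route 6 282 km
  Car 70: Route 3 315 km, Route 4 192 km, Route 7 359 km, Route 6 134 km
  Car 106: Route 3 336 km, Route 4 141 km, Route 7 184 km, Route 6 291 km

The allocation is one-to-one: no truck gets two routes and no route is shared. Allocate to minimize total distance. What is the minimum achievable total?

Min total: 479 km

Optimal: Car 85→Route 3 (105 km), Car 91→Route 4 (56 km), Car 70→Route 6 (134 km), Car 106→Route 7 (184 km) — total 105+56+134+184 = 479 km.
Column-greedy (each route in turn goes to its cheapest remaining truck) gives 579 km, worse by 100.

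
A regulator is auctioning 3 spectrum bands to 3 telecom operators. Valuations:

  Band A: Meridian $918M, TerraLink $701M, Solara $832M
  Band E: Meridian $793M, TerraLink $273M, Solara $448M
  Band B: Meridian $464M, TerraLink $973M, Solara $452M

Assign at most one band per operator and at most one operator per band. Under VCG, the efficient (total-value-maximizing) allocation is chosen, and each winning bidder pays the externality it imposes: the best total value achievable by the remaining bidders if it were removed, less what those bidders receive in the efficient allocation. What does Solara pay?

Efficient allocation: Meridian→Band E ($793M), TerraLink→Band B ($973M), Solara→Band A ($832M); total welfare W = $2598M.
Solara receives Band A at value $832M, so the others get W − 832 = $1766M.
Without Solara: best allocation of the remaining 2 bidders over all 3 bands is Meridian→Band A ($918M), TerraLink→Band B ($973M), total $1891M.
VCG payment = (others' best without Solara) − (others' welfare with Solara) = 1891 − 1766 = $125M.

Solara pays $125M.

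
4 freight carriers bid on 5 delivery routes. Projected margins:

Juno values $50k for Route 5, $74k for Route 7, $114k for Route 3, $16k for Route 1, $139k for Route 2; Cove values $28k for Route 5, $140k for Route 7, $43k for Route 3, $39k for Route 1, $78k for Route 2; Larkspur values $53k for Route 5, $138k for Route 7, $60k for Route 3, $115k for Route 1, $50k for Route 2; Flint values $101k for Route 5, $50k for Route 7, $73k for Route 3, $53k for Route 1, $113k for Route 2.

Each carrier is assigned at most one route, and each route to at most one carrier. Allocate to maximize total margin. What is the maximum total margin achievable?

Max total: $495k

This is the linear assignment problem.
Optimal: Juno→Route 2 ($139k), Cove→Route 7 ($140k), Larkspur→Route 1 ($115k), Flint→Route 5 ($101k) — total 139+140+115+101 = $495k.
Column-greedy (each route in turn goes to its best remaining carrier) gives $470k, worse by 25.
Checked against all permutations: $495k is optimal.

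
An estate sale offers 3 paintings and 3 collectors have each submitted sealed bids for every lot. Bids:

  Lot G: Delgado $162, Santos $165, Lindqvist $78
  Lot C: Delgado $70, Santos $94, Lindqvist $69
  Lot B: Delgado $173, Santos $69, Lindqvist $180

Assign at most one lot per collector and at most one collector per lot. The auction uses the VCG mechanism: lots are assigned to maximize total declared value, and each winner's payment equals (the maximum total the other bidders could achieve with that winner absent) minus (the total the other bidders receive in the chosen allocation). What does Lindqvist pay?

Efficient allocation: Delgado→Lot G ($162), Santos→Lot C ($94), Lindqvist→Lot B ($180); total welfare W = $436.
Lindqvist receives Lot B at value $180, so the others get W − 180 = $256.
Without Lindqvist: best allocation of the remaining 2 bidders over all 3 lots is Delgado→Lot B ($173), Santos→Lot G ($165), total $338.
VCG payment = (others' best without Lindqvist) − (others' welfare with Lindqvist) = 338 − 256 = $82.

Lindqvist pays $82.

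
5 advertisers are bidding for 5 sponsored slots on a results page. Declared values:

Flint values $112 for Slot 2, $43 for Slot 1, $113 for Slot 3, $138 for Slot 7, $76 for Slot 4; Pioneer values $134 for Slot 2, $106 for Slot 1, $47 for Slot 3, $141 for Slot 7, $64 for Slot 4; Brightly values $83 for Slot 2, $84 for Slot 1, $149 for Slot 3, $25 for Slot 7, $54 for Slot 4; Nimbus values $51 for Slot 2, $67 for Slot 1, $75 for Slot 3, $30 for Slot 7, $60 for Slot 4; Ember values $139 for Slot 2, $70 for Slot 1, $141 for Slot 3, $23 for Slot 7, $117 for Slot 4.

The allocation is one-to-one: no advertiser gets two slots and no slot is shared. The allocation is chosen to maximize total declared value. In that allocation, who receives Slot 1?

This is a one-to-one assignment (maximum-weight bipartite matching).
Optimal: Flint→Slot 7 ($138), Pioneer→Slot 2 ($134), Brightly→Slot 3 ($149), Nimbus→Slot 1 ($67), Ember→Slot 4 ($117) — total 138+134+149+67+117 = $605.
Column-greedy (each slot in turn goes to its best remaining advertiser) gives $592, worse by 13.
Next-best assignment: Flint→Slot 7, Pioneer→Slot 1, Brightly→Slot 3, Nimbus→Slot 4, Ember→Slot 2 = $592.
Nimbus's own top slot is Slot 3 ($75), but forcing Nimbus→Slot 3 and reassigning the rest optimally gives only $548 — worse by 57.

Nimbus receives Slot 1.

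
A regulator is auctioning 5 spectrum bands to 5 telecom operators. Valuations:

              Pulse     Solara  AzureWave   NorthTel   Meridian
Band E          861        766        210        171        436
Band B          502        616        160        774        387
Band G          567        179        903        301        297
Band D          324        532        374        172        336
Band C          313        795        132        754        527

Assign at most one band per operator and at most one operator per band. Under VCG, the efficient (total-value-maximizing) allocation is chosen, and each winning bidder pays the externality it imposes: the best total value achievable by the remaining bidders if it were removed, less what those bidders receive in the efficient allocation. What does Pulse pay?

Pulse pays $162M.

Efficient allocation: Pulse→Band E ($861M), Solara→Band C ($795M), AzureWave→Band G ($903M), NorthTel→Band B ($774M), Meridian→Band D ($336M); total welfare W = $3669M.
Pulse receives Band E at value $861M, so the others get W − 861 = $2808M.
Without Pulse: best allocation of the remaining 4 bidders over all 5 bands is Solara→Band E ($766M), AzureWave→Band G ($903M), NorthTel→Band B ($774M), Meridian→Band C ($527M), total $2970M.
VCG payment = (others' best without Pulse) − (others' welfare with Pulse) = 2970 − 2808 = $162M.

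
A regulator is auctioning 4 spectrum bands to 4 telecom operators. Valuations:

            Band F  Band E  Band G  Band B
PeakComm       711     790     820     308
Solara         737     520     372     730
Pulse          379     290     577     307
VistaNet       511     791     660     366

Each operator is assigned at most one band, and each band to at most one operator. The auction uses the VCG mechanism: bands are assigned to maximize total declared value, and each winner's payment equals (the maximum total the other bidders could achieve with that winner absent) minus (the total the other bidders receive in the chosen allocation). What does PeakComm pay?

Efficient allocation: PeakComm→Band F ($711M), Solara→Band B ($730M), Pulse→Band G ($577M), VistaNet→Band E ($791M); total welfare W = $2809M.
PeakComm receives Band F at value $711M, so the others get W − 711 = $2098M.
Without PeakComm: best allocation of the remaining 3 bidders over all 4 bands is Solara→Band F ($737M), Pulse→Band G ($577M), VistaNet→Band E ($791M), total $2105M.
VCG payment = (others' best without PeakComm) − (others' welfare with PeakComm) = 2105 − 2098 = $7M.

PeakComm pays $7M.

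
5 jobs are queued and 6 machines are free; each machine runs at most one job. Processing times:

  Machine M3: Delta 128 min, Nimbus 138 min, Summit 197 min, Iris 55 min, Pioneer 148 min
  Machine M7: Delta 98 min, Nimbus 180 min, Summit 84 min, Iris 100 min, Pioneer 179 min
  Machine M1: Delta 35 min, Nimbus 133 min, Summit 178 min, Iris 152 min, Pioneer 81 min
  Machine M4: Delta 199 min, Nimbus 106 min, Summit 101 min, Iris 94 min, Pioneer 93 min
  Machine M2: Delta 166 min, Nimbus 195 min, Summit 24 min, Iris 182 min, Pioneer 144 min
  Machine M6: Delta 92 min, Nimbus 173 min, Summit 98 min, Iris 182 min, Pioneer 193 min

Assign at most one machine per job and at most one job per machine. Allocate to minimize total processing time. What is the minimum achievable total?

Optimal: Delta→Machine M6 (92 min), Nimbus→Machine M4 (106 min), Summit→Machine M2 (24 min), Iris→Machine M3 (55 min), Pioneer→Machine M1 (81 min) — total 92+106+24+55+81 = 358 min.
Min-entry greedy (repeatedly take the single cheapest remaining cell) gives 380 min, worse by 22.

Min total: 358 min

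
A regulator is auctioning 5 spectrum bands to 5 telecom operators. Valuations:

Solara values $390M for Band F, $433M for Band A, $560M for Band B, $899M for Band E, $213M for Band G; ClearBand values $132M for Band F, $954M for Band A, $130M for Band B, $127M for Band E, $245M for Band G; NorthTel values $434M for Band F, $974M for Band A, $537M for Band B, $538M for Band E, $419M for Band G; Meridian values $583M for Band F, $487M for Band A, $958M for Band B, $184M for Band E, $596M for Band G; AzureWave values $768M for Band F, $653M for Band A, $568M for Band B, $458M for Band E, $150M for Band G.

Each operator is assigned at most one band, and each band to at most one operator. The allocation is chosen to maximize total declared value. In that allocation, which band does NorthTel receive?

Optimal: Solara→Band E ($899M), ClearBand→Band A ($954M), NorthTel→Band G ($419M), Meridian→Band B ($958M), AzureWave→Band F ($768M) — total 899+954+419+958+768 = $3998M.
Max-entry greedy (repeatedly take the single best remaining cell) gives $3844M, worse by 154.
Next-best assignment: Solara→Band E, ClearBand→Band G, NorthTel→Band A, Meridian→Band B, AzureWave→Band F = $3844M.
NorthTel's own top band is Band A ($974M), but forcing NorthTel→Band A and reassigning the rest optimally gives only $3844M — worse by 154.

NorthTel receives Band G.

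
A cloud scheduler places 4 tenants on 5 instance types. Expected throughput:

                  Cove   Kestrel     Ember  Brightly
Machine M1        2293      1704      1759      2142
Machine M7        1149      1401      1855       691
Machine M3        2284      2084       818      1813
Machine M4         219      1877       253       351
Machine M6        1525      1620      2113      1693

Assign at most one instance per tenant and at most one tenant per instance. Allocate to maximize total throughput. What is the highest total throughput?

Max total: 8416 ops/s

Treat this as an assignment problem: match each tenant to one instance.
Optimal: Cove→Machine M3 (2284 ops/s), Kestrel→Machine M4 (1877 ops/s), Ember→Machine M6 (2113 ops/s), Brightly→Machine M1 (2142 ops/s) — total 2284+1877+2113+2142 = 8416 ops/s.
Max-entry greedy (repeatedly take the single best remaining cell) gives 7181 ops/s, worse by 1235.
Next-best assignment: Cove→Machine M3, Kestrel→Machine M4, Ember→Machine M7, Brightly→Machine M1 = 8158 ops/s.
Swapping Cove↔Ember (Cove→Machine M6 1525 ops/s, Ember→Machine M3 818 ops/s) loses 2054.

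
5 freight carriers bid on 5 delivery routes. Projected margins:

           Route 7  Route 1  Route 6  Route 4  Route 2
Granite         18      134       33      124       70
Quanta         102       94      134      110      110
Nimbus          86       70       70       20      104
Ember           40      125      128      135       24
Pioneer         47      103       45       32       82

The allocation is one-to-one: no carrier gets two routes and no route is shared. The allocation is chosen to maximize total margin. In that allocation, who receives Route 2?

Treat this as an assignment problem: match each carrier to one route.
Optimal: Granite→Route 1 ($134k), Quanta→Route 6 ($134k), Nimbus→Route 7 ($86k), Ember→Route 4 ($135k), Pioneer→Route 2 ($82k) — total 134+134+86+135+82 = $571k.
Row-greedy (each carrier in turn takes its best remaining route) gives $554k, worse by 17.
Next-best assignment: Granite→Route 4, Quanta→Route 7, Nimbus→Route 2, Ember→Route 6, Pioneer→Route 1 = $561k.
Swapping Granite↔Ember (Granite→Route 4 $124k, Ember→Route 1 $125k) loses 20.
Pioneer's own top route is Route 1 ($103k), but forcing Pioneer→Route 1 and reassigning the rest optimally gives only $561k — worse by 10.

Pioneer receives Route 2.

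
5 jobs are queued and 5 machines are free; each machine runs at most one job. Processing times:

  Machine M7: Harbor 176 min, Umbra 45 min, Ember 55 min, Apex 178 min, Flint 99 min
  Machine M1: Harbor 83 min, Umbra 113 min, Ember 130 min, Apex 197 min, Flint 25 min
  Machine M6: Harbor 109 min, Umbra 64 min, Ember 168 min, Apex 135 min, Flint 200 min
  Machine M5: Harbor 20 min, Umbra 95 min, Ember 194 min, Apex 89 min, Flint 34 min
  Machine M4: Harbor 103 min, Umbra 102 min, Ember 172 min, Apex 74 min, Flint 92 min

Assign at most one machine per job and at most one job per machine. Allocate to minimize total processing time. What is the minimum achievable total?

This is the linear assignment problem.
Optimal: Harbor→Machine M5 (20 min), Umbra→Machine M6 (64 min), Ember→Machine M7 (55 min), Apex→Machine M4 (74 min), Flint→Machine M1 (25 min) — total 20+64+55+74+25 = 238 min.
Min-entry greedy (repeatedly take the single cheapest remaining cell) gives 332 min, worse by 94.
Swapping Umbra↔Apex (Umbra→Machine M4 102 min, Apex→Machine M6 135 min) adds 99.
Checked against all permutations: 238 min is optimal.

Min total: 238 min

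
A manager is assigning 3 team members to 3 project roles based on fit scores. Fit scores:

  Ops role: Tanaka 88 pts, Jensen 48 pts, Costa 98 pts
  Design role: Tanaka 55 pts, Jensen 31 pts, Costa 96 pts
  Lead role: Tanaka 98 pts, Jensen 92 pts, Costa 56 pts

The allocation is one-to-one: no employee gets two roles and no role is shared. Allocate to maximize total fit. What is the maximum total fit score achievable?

Optimal: Tanaka→Ops role (88 pts), Jensen→Lead role (92 pts), Costa→Design role (96 pts) — total 88+92+96 = 276 pts.
Max-entry greedy (repeatedly take the single best remaining cell) gives 227 pts, worse by 49.
Swapping Tanaka↔Jensen (Tanaka→Lead role 98 pts, Jensen→Ops role 48 pts) loses 34.

Max total: 276 pts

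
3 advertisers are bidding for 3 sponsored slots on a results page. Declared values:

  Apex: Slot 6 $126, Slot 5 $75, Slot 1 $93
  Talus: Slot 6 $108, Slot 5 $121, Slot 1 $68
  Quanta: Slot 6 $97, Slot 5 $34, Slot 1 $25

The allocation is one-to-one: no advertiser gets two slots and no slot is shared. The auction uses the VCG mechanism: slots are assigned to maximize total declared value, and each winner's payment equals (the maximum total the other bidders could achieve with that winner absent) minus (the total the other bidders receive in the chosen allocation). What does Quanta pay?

Efficient allocation: Apex→Slot 1 ($93), Talus→Slot 5 ($121), Quanta→Slot 6 ($97); total welfare W = $311.
Quanta receives Slot 6 at value $97, so the others get W − 97 = $214.
Without Quanta: best allocation of the remaining 2 bidders over all 3 slots is Apex→Slot 6 ($126), Talus→Slot 5 ($121), total $247.
VCG payment = (others' best without Quanta) − (others' welfare with Quanta) = 247 − 214 = $33.

Quanta pays $33.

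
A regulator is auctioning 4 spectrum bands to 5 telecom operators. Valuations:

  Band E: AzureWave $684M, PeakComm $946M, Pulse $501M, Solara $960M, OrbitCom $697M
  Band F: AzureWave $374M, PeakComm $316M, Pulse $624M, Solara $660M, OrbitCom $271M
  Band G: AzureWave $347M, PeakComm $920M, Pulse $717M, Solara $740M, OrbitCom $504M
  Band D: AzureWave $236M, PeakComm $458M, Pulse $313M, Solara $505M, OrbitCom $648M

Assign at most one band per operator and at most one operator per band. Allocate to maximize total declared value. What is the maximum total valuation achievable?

Optimal: Solara→Band E ($960M), Pulse→Band F ($624M), PeakComm→Band G ($920M), OrbitCom→Band D ($648M) — total 960+624+920+648 = $3152M.
Row-greedy (each operator in turn takes its best remaining band) gives $2733M, worse by 419.
Next-best assignment: PeakComm→Band E, Solara→Band F, Pulse→Band G, OrbitCom→Band D = $2971M.

Max total: $3152M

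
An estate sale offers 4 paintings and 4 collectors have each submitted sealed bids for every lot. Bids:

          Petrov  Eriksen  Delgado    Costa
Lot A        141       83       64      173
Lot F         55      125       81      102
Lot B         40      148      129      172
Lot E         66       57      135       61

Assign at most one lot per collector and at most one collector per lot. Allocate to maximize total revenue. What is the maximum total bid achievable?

Maximum total: $573

Optimal: Petrov→Lot A ($141), Eriksen→Lot F ($125), Delgado→Lot E ($135), Costa→Lot B ($172) — total 141+125+135+172 = $573.
Row-greedy (each collector in turn takes its best remaining lot) gives $526, worse by 47.
Next-best assignment: Petrov→Lot A, Eriksen→Lot B, Delgado→Lot E, Costa→Lot F = $526.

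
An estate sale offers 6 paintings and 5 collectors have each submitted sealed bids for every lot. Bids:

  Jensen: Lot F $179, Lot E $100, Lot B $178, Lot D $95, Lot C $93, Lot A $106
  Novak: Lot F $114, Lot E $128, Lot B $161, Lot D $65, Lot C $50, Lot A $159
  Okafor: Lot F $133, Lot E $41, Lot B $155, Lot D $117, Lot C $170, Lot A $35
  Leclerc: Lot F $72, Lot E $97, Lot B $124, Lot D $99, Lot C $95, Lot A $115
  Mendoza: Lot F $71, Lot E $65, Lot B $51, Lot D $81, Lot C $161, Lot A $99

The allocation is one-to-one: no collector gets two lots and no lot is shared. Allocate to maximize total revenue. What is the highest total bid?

Optimal: Jensen→Lot F ($179), Novak→Lot A ($159), Okafor→Lot B ($155), Leclerc→Lot D ($99), Mendoza→Lot C ($161) — total 179+159+155+99+161 = $753.
Row-greedy (each collector in turn takes its best remaining lot) gives $706, worse by 47.

Max total: $753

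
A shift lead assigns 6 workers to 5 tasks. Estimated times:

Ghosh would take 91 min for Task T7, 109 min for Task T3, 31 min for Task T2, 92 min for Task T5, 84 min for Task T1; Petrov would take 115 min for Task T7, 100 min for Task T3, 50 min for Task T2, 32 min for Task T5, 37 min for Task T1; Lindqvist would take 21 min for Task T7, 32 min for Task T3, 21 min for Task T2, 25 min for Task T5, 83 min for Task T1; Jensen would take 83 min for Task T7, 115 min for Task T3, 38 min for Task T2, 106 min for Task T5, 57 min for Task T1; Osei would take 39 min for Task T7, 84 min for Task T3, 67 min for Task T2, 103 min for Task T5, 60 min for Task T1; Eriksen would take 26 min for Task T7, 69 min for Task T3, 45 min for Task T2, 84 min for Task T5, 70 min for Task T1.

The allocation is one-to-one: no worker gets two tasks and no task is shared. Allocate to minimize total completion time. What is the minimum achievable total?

Optimal: Eriksen→Task T7 (26 min), Lindqvist→Task T3 (32 min), Ghosh→Task T2 (31 min), Petrov→Task T5 (32 min), Jensen→Task T1 (57 min) — total 26+32+31+32+57 = 178 min.
Min-entry greedy (repeatedly take the single cheapest remaining cell) gives 210 min, worse by 32.
Swapping Ghosh↔Eriksen (Ghosh→Task T7 91 min, Eriksen→Task T2 45 min) adds 79.

Minimum total: 178 min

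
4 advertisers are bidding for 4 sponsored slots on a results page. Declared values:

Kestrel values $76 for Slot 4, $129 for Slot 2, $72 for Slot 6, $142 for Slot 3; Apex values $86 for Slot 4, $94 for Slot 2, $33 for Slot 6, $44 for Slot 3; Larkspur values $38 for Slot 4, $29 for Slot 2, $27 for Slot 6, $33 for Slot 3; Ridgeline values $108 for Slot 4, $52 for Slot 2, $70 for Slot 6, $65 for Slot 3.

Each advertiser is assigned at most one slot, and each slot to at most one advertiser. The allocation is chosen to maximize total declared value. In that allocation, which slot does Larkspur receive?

This is the linear assignment problem.
Optimal: Kestrel→Slot 3 ($142), Apex→Slot 2 ($94), Larkspur→Slot 6 ($27), Ridgeline→Slot 4 ($108) — total 142+94+27+108 = $371.
Column-greedy (each slot in turn goes to its best remaining advertiser) gives $303, worse by 68.
Swapping Kestrel↔Ridgeline (Kestrel→Slot 4 $76, Ridgeline→Slot 3 $65) loses 109.
Larkspur's own top slot is Slot 4 ($38), but forcing Larkspur→Slot 4 and reassigning the rest optimally gives only $344 — worse by 27.

Larkspur receives Slot 6.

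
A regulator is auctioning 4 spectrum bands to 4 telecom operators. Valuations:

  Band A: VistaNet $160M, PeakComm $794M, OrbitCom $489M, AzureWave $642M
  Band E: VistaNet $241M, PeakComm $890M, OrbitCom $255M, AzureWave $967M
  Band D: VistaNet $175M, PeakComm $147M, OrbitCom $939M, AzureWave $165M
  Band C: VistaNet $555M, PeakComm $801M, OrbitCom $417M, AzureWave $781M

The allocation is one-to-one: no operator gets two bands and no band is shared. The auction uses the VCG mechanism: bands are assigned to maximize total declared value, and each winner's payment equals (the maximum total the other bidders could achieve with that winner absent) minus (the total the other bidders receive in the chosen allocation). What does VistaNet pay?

VistaNet pays $7M.

Efficient allocation: VistaNet→Band C ($555M), PeakComm→Band A ($794M), OrbitCom→Band D ($939M), AzureWave→Band E ($967M); total welfare W = $3255M.
VistaNet receives Band C at value $555M, so the others get W − 555 = $2700M.
Without VistaNet: best allocation of the remaining 3 bidders over all 4 bands is PeakComm→Band C ($801M), OrbitCom→Band D ($939M), AzureWave→Band E ($967M), total $2707M.
VCG payment = (others' best without VistaNet) − (others' welfare with VistaNet) = 2707 − 2700 = $7M.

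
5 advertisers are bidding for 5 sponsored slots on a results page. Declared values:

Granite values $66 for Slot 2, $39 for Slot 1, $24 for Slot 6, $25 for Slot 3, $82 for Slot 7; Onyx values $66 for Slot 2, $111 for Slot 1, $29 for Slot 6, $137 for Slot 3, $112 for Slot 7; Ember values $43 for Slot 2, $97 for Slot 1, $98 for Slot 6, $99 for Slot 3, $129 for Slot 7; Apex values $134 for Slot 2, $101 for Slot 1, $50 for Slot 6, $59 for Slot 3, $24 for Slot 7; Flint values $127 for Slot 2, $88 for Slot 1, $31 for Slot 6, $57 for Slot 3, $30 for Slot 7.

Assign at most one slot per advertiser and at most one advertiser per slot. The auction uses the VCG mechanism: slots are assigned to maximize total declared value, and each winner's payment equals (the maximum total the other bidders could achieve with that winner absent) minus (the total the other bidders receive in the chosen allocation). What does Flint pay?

Flint pays $33.

Efficient allocation: Granite→Slot 7 ($82), Onyx→Slot 3 ($137), Ember→Slot 6 ($98), Apex→Slot 1 ($101), Flint→Slot 2 ($127); total welfare W = $545.
Flint receives Slot 2 at value $127, so the others get W − 127 = $418.
Without Flint: best allocation of the remaining 4 bidders over all 5 slots is Granite→Slot 7 ($82), Onyx→Slot 3 ($137), Ember→Slot 6 ($98), Apex→Slot 2 ($134), total $451.
VCG payment = (others' best without Flint) − (others' welfare with Flint) = 451 − 418 = $33.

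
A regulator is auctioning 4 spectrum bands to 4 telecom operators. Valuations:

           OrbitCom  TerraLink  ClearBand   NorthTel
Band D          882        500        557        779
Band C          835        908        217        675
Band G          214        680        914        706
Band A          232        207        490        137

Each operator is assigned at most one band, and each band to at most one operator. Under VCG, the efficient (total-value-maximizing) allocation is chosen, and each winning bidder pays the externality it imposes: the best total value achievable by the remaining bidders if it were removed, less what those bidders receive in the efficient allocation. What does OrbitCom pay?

OrbitCom pays $497M.

Efficient allocation: OrbitCom→Band D ($882M), TerraLink→Band C ($908M), ClearBand→Band A ($490M), NorthTel→Band G ($706M); total welfare W = $2986M.
OrbitCom receives Band D at value $882M, so the others get W − 882 = $2104M.
Without OrbitCom: best allocation of the remaining 3 bidders over all 4 bands is TerraLink→Band C ($908M), ClearBand→Band G ($914M), NorthTel→Band D ($779M), total $2601M.
VCG payment = (others' best without OrbitCom) − (others' welfare with OrbitCom) = 2601 − 2104 = $497M.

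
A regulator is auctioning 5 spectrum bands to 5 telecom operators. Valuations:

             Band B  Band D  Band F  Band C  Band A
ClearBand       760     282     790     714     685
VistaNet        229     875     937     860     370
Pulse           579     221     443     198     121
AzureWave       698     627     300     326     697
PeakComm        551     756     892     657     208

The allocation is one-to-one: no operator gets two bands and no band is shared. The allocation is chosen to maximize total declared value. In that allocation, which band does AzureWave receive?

Optimal: ClearBand→Band C ($714M), VistaNet→Band D ($875M), Pulse→Band B ($579M), AzureWave→Band A ($697M), PeakComm→Band F ($892M) — total 714+875+579+697+892 = $3757M.
Row-greedy (each operator in turn takes its best remaining band) gives $3598M, worse by 159.
Swapping VistaNet↔AzureWave (VistaNet→Band A $370M, AzureWave→Band D $627M) loses 575.
No other one-to-one assignment exceeds $3757M.
AzureWave's own top band is Band B ($698M), but forcing AzureWave→Band B and reassigning the rest optimally gives only $3442M — worse by 315.

AzureWave receives Band A.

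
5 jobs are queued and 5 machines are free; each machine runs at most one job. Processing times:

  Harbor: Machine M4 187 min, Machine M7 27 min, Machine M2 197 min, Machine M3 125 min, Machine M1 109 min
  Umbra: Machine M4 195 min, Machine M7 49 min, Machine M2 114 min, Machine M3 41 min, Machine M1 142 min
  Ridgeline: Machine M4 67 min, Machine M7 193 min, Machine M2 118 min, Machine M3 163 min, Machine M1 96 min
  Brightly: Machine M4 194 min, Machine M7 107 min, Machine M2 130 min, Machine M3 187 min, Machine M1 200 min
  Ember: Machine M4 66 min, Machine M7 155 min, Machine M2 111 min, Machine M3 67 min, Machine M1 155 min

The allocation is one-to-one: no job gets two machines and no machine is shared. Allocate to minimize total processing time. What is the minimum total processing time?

Min total: 360 min

This is a one-to-one assignment (minimum-cost bipartite matching).
Optimal: Harbor→Machine M7 (27 min), Umbra→Machine M3 (41 min), Ridgeline→Machine M1 (96 min), Brightly→Machine M2 (130 min), Ember→Machine M4 (66 min) — total 27+41+96+130+66 = 360 min.
Column-greedy (each machine in turn goes to its cheapest remaining job) gives 570 min, worse by 210.
Next-best assignment: Harbor→Machine M7, Umbra→Machine M3, Ridgeline→Machine M4, Brightly→Machine M2, Ember→Machine M1 = 420 min.
Swapping Harbor↔Ember (Harbor→Machine M4 187 min, Ember→Machine M7 155 min) adds 249.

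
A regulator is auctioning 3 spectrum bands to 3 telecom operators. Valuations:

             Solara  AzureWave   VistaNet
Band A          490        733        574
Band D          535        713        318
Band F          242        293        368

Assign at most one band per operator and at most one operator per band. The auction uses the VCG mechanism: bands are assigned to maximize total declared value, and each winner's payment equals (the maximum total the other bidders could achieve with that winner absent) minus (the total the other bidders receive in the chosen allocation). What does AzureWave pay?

Efficient allocation: Solara→Band D ($535M), AzureWave→Band A ($733M), VistaNet→Band F ($368M); total welfare W = $1636M.
AzureWave receives Band A at value $733M, so the others get W − 733 = $903M.
Without AzureWave: best allocation of the remaining 2 bidders over all 3 bands is Solara→Band D ($535M), VistaNet→Band A ($574M), total $1109M.
VCG payment = (others' best without AzureWave) − (others' welfare with AzureWave) = 1109 − 903 = $206M.

AzureWave pays $206M.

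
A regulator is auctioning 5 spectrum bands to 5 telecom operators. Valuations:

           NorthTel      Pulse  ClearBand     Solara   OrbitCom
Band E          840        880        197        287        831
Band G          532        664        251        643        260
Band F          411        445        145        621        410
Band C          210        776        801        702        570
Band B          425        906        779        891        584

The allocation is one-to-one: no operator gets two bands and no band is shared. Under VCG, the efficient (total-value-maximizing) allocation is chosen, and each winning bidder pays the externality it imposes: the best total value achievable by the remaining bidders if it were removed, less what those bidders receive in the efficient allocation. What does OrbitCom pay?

OrbitCom pays $336M.

Efficient allocation: NorthTel→Band G ($532M), Pulse→Band B ($906M), ClearBand→Band C ($801M), Solara→Band F ($621M), OrbitCom→Band E ($831M); total welfare W = $3691M.
OrbitCom receives Band E at value $831M, so the others get W − 831 = $2860M.
Without OrbitCom: best allocation of the remaining 4 bidders over all 5 bands is NorthTel→Band E ($840M), Pulse→Band G ($664M), ClearBand→Band C ($801M), Solara→Band B ($891M), total $3196M.
VCG payment = (others' best without OrbitCom) − (others' welfare with OrbitCom) = 3196 − 2860 = $336M.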